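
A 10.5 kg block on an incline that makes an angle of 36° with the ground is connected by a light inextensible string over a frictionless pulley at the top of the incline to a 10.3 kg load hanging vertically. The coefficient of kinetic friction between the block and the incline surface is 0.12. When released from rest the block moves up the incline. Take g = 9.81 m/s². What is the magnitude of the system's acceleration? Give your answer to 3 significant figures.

1.47 m/s²

For the block on the incline: the weight component along the slope is m₁g sin 36° = 10.5 × 9.81 × 0.5878 = 60.546 N and the normal force is N = m₁g cos 36° = 83.333 N.
Kinetic friction opposes the block's motion up the incline: f = μN = 0.12 × 83.333 = 10.000 N acting down the slope.
Newton's second law for the block (up-slope positive): T − 60.546 − 10.000 = 10.5 a. For the hanging load (downward positive): 10.3 × 9.81 − T = 10.3 a.
Adding the two equations eliminates T: 30.497 = 20.8 a, so a = 1.4662 m/s².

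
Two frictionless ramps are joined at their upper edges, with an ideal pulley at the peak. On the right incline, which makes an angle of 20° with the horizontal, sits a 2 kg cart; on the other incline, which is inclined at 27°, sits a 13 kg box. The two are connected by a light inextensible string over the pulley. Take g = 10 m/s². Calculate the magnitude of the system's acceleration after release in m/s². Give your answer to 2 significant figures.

3.5 m/s²

Resolve each weight along its own incline: the 2 kg mass has component 2 × 10 × sin 20° = 6.840 N down its slope, and the 13 kg mass has 13 × 10 × sin 27° = 59.019 N down its slope.
The 13 kg side's 59.019 N exceeds the other side's 6.840 N, so that mass slides down and the 2 kg mass slides up. Taking that direction as positive, Newton's second law for the whole system gives 59.019 − 6.840 = (2 + 13) a, so a = 52.179 / 15 = 3.4786 m/s².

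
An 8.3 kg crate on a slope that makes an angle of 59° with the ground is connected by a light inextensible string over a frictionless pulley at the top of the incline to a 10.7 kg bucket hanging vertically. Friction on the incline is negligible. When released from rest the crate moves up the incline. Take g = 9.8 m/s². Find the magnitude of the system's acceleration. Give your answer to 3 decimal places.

For the crate on the incline: the weight component along the slope is m₁g sin 59° = 8.3 × 9.8 × 0.8572 = 69.725 N and the normal force is N = m₁g cos 59° = 41.893 N.
Newton's second law for the crate (up-slope positive): T − 69.725 = 8.3 a. For the hanging bucket (downward positive): 10.7 × 9.8 − T = 10.7 a.
Adding the two equations eliminates T: 35.135 = 19 a, so a = 1.8492 m/s².

1.849 m/s²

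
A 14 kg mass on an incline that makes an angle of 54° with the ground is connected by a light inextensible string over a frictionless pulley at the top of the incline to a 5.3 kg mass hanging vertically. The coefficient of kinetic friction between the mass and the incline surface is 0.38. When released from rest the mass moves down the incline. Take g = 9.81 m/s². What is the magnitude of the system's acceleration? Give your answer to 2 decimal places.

For the mass on the incline: the weight component along the slope is m₁g sin 54° = 14 × 9.81 × 0.8090 = 111.108 N and the normal force is N = m₁g cos 54° = 80.726 N.
Kinetic friction opposes the mass's motion down the incline: f = μN = 0.38 × 80.726 = 30.676 N acting up the slope.
Newton's second law for the mass (down-slope positive): 111.108 − 30.676 − T = 14 a. For the hanging mass (upward positive): T − 5.3 × 9.81 = 5.3 a.
Adding the two equations eliminates T: 28.439 = 19.3 a, so a = 1.4735 m/s².

1.47 m/s²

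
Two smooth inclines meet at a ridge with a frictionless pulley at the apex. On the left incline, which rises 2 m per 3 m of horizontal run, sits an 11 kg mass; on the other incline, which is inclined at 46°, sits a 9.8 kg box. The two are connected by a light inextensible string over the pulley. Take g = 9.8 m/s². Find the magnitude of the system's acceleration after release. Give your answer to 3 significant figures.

Resolve each weight along its own incline: the 11 kg mass has component 11 × 9.8 × sin 33.69° = 59.797 N down its slope, and the 9.8 kg mass has 9.8 × 9.8 × sin 46° = 69.085 N down its slope.
The 9.8 kg side's 69.085 N exceeds the other side's 59.797 N, so that mass slides down and the 11 kg mass slides up. Taking that direction as positive, Newton's second law for the whole system gives 69.085 − 59.797 = (11 + 9.8) a, so a = 9.288 / 20.8 = 0.4465 m/s².

0.447 m/s²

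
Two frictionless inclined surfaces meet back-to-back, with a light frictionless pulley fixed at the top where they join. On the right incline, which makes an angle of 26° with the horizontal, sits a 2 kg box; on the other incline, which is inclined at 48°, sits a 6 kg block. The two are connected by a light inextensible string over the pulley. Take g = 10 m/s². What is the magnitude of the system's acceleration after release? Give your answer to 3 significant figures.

4.48 m/s²

Resolve each weight along its own incline: the 2 kg mass has component 2 × 10 × sin 26° = 8.767 N down its slope, and the 6 kg mass has 6 × 10 × sin 48° = 44.589 N down its slope.
The 6 kg side's 44.589 N exceeds the other side's 8.767 N, so that mass slides down and the 2 kg mass slides up. Taking that direction as positive, Newton's second law for the whole system gives 44.589 − 8.767 = (2 + 6) a, so a = 35.822 / 8 = 4.4778 m/s².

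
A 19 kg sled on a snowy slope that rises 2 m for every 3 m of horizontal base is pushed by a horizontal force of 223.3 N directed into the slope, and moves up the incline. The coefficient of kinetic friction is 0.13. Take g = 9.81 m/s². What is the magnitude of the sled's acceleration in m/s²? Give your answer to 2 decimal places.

The horizontal push has components F cos 33.69° = 223.3 × 0.8321 = 185.808 N up the incline and F sin 33.69° = 223.3 × 0.5547 = 123.865 N pressing into the surface.
The normal force is therefore N = mg cos 33.69° + F sin 33.69° = 155.095 + 123.865 = 278.960 N, and kinetic friction down the slope is μN = 0.13 × 278.960 = 36.265 N.
Along the incline: F cos 33.69° − mg sin 33.69° − μN = ma, so 185.808 − 103.391 − 36.265 = 19 a, giving a = 2.4291 m/s².

2.43 m/s²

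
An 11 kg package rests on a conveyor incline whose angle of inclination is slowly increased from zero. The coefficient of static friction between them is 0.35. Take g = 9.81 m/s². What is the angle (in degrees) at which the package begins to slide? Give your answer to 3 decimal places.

19.290°

At the threshold of sliding, static friction is at its maximum μ_s N and exactly balances the weight component along the incline: mg sin θ = μ_s mg cos θ.
Hence tan θ = μ_s = 0.35, so θ = arctan(0.35) = 19.2900°.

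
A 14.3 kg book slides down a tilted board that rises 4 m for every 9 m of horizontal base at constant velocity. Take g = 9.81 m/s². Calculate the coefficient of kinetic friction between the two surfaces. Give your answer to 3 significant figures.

0.444

At constant velocity the net force along the incline is zero: mg sin 23.96° = μ mg cos 23.96°.
So μ = tan 23.96° = 0.4061 / 0.9138 = 0.4444.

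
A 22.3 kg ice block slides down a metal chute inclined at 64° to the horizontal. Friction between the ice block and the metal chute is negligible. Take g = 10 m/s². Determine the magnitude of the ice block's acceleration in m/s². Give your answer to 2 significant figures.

Resolving the weight along the incline: the component pulling the ice block down the slope is mg sin 64° = 22.3 × 10 × 0.8988 = 200.432 N, and the normal force is N = mg cos 64° = 22.3 × 10 × 0.4384 = 97.763 N.
With no friction the net force along the incline is 200.432 N, so a = g sin 64° = 200.432 / 22.3 = 8.9880 m/s².

9.0 m/s²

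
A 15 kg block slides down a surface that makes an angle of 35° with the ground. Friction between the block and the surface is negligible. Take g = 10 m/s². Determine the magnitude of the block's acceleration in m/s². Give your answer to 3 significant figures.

5.74 m/s²

Resolving the weight along the incline: the component pulling the block down the slope is mg sin 35° = 15 × 10 × 0.5736 = 86.040 N, and the normal force is N = mg cos 35° = 15 × 10 × 0.8192 = 122.880 N.
With no friction the net force along the incline is 86.040 N, so a = g sin 35° = 86.040 / 15 = 5.7360 m/s².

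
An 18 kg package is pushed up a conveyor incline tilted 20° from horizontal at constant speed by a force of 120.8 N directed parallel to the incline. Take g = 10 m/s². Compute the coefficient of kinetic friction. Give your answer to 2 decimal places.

At constant speed ΣF = 0 along the incline. The applied 120.8 N acts up the slope; the weight component mg sin 20° = 61.564 N and kinetic friction μN both act down the slope.
So 120.8 = 61.564 + μ × 169.145, giving μ = (120.8 − 61.564) / 169.145 = 0.3502.

0.35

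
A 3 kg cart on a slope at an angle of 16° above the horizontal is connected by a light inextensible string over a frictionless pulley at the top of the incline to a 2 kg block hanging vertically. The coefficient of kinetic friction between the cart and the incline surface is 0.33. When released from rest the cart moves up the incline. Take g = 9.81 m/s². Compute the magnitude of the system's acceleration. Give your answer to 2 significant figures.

For the cart on the incline: the weight component along the slope is m₁g sin 16° = 3 × 9.81 × 0.2756 = 8.111 N and the normal force is N = m₁g cos 16° = 28.290 N.
Kinetic friction opposes the cart's motion up the incline: f = μN = 0.33 × 28.290 = 9.336 N acting down the slope.
Newton's second law for the cart (up-slope positive): T − 8.111 − 9.336 = 3 a. For the hanging block (downward positive): 2 × 9.81 − T = 2 a.
Adding the two equations eliminates T: 2.173 = 5 a, so a = 0.4346 m/s².

0.43 m/s²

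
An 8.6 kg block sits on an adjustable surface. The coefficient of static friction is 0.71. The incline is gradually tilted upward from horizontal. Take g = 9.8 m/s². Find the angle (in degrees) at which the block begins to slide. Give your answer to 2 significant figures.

At the threshold of sliding, static friction is at its maximum μ_s N and exactly balances the weight component along the incline: mg sin θ = μ_s mg cos θ.
Hence tan θ = μ_s = 0.71, so θ = arctan(0.71) = 35.3748°.

35°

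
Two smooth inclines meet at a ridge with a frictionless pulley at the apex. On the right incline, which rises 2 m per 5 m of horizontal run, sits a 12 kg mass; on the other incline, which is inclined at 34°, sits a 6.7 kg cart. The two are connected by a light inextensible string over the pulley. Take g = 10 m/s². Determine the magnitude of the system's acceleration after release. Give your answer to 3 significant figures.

Resolve each weight along its own incline: the 12 kg mass has component 12 × 10 × sin 21.80° = 44.567 N down its slope, and the 6.7 kg mass has 6.7 × 10 × sin 34° = 37.466 N down its slope.
The 12 kg side's 44.567 N exceeds the other side's 37.466 N, so that mass slides down and the 6.7 kg mass slides up. Taking that direction as positive, Newton's second law for the whole system gives 44.567 − 37.466 = (12 + 6.7) a, so a = 7.101 / 18.7 = 0.3797 m/s².

0.380 m/s²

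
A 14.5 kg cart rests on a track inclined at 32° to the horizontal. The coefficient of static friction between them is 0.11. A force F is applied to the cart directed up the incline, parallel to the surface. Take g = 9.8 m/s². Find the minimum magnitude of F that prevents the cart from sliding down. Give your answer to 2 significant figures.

62 N

The normal force is N = mg cos 32° = 120.508 N. With F at its minimum the cart is on the verge of sliding down, so static friction is at its maximum μ_s N = 0.11 × 120.508 = 13.256 N and acts up the slope.
Equilibrium along the incline: F + μ_s N = mg sin 32°, so F = 75.302 − 13.256 = 62.046 N.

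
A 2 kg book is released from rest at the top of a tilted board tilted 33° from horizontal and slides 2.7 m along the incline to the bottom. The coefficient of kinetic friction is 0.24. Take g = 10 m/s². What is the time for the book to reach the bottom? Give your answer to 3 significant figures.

The weight component along the incline is mg sin 33° = 10.893 N and the normal force is N = mg cos 33° = 16.773 N.
Friction up the slope is f = μN = 0.24 × 16.773 = 4.026 N, so the net downslope force is 10.893 − 4.026 = 6.867 N and a = 6.867 / 2 = 3.4335 m/s².
Starting from rest, L = ½at², so t = √(2L/a) = √(2 × 2.7 / 3.4335) = 1.2541 s.

1.25 s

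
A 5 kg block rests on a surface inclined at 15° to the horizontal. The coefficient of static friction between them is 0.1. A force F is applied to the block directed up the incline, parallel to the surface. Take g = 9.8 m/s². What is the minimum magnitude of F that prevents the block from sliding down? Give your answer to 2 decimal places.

The normal force is N = mg cos 15° = 47.330 N. With F at its minimum the block is on the verge of sliding down, so static friction is at its maximum μ_s N = 0.1 × 47.330 = 4.733 N and acts up the slope.
Equilibrium along the incline: F + μ_s N = mg sin 15°, so F = 12.682 − 4.733 = 7.949 N.

7.95 N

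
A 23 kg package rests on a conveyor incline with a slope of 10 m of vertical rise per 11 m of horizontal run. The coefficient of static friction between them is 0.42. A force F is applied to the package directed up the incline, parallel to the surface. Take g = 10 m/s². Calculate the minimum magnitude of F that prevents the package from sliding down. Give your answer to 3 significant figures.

83.2 N

The normal force is N = mg cos 42.27° = 170.186 N. With F at its minimum the package is on the verge of sliding down, so static friction is at its maximum μ_s N = 0.42 × 170.186 = 71.478 N and acts up the slope.
Equilibrium along the incline: F + μ_s N = mg sin 42.27°, so F = 154.715 − 71.478 = 83.237 N.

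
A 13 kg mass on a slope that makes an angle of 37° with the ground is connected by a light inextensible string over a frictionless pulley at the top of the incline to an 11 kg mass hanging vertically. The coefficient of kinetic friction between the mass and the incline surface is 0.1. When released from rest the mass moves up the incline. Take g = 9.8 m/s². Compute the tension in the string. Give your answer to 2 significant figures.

98 N

For the mass on the incline: the weight component along the slope is m₁g sin 37° = 13 × 9.8 × 0.6018 = 76.669 N and the normal force is N = m₁g cos 37° = 101.746 N.
Kinetic friction opposes the mass's motion up the incline: f = μN = 0.1 × 101.746 = 10.175 N acting down the slope.
Newton's second law for the mass (up-slope positive): T − 76.669 − 10.175 = 13 a. For the hanging mass (downward positive): 11 × 9.8 − T = 11 a.
Adding the two equations eliminates T: 20.956 = 24 a, so a = 0.8732 m/s².
Then from the hanging mass's equation, T = 11 × (9.8 − 0.8732) = 98.195 N.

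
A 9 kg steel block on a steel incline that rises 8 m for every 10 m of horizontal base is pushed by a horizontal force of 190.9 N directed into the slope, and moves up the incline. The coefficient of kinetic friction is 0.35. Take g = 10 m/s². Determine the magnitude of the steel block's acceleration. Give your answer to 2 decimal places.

2.95 m/s²

The horizontal push has components F cos 38.66° = 190.9 × 0.7809 = 149.074 N up the incline and F sin 38.66° = 190.9 × 0.6247 = 119.255 N pressing into the surface.
The normal force is therefore N = mg cos 38.66° + F sin 38.66° = 70.281 + 119.255 = 189.536 N, and kinetic friction down the slope is μN = 0.35 × 189.536 = 66.338 N.
Along the incline: F cos 38.66° − mg sin 38.66° − μN = ma, so 149.074 − 56.223 − 66.338 = 9 a, giving a = 2.9459 m/s².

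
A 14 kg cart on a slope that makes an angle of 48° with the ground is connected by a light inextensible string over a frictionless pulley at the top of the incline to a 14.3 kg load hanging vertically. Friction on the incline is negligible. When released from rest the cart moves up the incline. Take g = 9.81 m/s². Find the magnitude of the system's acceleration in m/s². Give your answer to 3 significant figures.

1.35 m/s²

For the cart on the incline: the weight component along the slope is m₁g sin 48° = 14 × 9.81 × 0.7431 = 102.057 N and the normal force is N = m₁g cos 48° = 91.898 N.
Newton's second law for the cart (up-slope positive): T − 102.057 = 14 a. For the hanging load (downward positive): 14.3 × 9.81 − T = 14.3 a.
Adding the two equations eliminates T: 38.226 = 28.3 a, so a = 1.3507 m/s².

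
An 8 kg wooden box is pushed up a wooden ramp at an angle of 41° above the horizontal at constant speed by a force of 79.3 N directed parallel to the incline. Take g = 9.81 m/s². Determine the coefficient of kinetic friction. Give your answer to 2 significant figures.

At constant speed ΣF = 0 along the incline. The applied 79.3 N acts up the slope; the weight component mg sin 41° = 51.488 N and kinetic friction μN both act down the slope.
So 79.3 = 51.488 + μ × 59.230, giving μ = (79.3 − 51.488) / 59.230 = 0.4696.

0.47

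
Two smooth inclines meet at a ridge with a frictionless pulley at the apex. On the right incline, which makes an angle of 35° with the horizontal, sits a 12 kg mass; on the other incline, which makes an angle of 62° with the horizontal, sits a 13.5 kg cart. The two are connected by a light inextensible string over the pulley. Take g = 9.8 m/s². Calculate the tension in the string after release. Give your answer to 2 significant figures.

Resolve each weight along its own incline: the 12 kg mass has component 12 × 9.8 × sin 35° = 67.453 N down its slope, and the 13.5 kg mass has 13.5 × 9.8 × sin 62° = 116.814 N down its slope.
The 13.5 kg side's 116.814 N exceeds the other side's 67.453 N, so that mass slides down and the 12 kg mass slides up. Taking that direction as positive, Newton's second law for the whole system gives 116.814 − 67.453 = (12 + 13.5) a, so a = 49.361 / 25.5 = 1.9357 m/s².
For the 12 kg mass (up-slope positive): T − 67.453 = 12 × 1.9357, so T = 90.681 N.

91 N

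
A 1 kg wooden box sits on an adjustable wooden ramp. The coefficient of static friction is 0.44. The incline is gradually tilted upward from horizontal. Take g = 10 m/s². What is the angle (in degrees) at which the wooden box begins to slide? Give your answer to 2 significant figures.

At the threshold of sliding, static friction is at its maximum μ_s N and exactly balances the weight component along the incline: mg sin θ = μ_s mg cos θ.
Hence tan θ = μ_s = 0.44, so θ = arctan(0.44) = 23.7495°.

24°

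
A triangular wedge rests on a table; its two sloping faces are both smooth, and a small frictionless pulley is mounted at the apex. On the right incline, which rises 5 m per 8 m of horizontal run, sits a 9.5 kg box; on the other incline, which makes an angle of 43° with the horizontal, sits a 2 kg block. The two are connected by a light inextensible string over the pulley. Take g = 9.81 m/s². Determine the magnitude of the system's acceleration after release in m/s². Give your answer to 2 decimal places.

3.13 m/s²

Resolve each weight along its own incline: the 9.5 kg mass has component 9.5 × 9.81 × sin 32.01° = 49.393 N down its slope, and the 2 kg mass has 2 × 9.81 × sin 43° = 13.381 N down its slope.
The 9.5 kg side's 49.393 N exceeds the other side's 13.381 N, so that mass slides down and the 2 kg mass slides up. Taking that direction as positive, Newton's second law for the whole system gives 49.393 − 13.381 = (9.5 + 2) a, so a = 36.012 / 11.5 = 3.1315 m/s².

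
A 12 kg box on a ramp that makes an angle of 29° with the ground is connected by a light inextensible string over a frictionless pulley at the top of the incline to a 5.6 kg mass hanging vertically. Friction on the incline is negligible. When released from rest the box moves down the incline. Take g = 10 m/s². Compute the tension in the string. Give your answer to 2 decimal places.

56.69 N

For the box on the incline: the weight component along the slope is m₁g sin 29° = 12 × 10 × 0.4848 = 58.176 N and the normal force is N = m₁g cos 29° = 104.954 N.
Newton's second law for the box (down-slope positive): 58.176 − T = 12 a. For the hanging mass (upward positive): T − 5.6 × 10 = 5.6 a.
Adding the two equations eliminates T: 2.176 = 17.6 a, so a = 0.1236 m/s².
Then from the hanging mass's equation, T = 5.6 × (10 + 0.1236) = 56.692 N.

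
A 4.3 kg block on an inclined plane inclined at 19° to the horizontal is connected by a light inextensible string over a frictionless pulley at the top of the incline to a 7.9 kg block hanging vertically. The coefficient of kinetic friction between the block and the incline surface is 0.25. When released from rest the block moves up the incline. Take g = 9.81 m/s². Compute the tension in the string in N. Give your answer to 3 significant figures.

For the block on the incline: the weight component along the slope is m₁g sin 19° = 4.3 × 9.81 × 0.3256 = 13.735 N and the normal force is N = m₁g cos 19° = 39.885 N.
Kinetic friction opposes the block's motion up the incline: f = μN = 0.25 × 39.885 = 9.971 N acting down the slope.
Newton's second law for the block (up-slope positive): T − 13.735 − 9.971 = 4.3 a. For the hanging block (downward positive): 7.9 × 9.81 − T = 7.9 a.
Adding the two equations eliminates T: 53.793 = 12.2 a, so a = 4.4093 m/s².
Then from the hanging block's equation, T = 7.9 × (9.81 − 4.4093) = 42.666 N.

42.7 N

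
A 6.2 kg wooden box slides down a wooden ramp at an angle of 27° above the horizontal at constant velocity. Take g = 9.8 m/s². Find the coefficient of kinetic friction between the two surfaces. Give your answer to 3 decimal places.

0.510

At constant velocity the net force along the incline is zero: mg sin 27° = μ mg cos 27°.
So μ = tan 27° = 0.4540 / 0.8910 = 0.5095.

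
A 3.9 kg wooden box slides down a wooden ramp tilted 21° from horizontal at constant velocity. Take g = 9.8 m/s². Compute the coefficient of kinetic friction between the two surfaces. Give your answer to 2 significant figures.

0.38

At constant velocity the net force along the incline is zero: mg sin 21° = μ mg cos 21°.
So μ = tan 21° = 0.3584 / 0.9336 = 0.3839.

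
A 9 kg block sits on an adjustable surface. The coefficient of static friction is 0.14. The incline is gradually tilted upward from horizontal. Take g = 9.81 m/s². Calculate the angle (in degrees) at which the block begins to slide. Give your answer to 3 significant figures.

7.97°

At the threshold of sliding, static friction is at its maximum μ_s N and exactly balances the weight component along the incline: mg sin θ = μ_s mg cos θ.
Hence tan θ = μ_s = 0.14, so θ = arctan(0.14) = 7.9696°.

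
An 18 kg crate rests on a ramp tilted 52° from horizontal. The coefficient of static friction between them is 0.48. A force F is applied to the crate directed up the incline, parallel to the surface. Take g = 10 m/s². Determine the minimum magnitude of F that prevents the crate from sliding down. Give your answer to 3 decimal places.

88.649 N

The normal force is N = mg cos 52° = 110.819 N. With F at its minimum the crate is on the verge of sliding down, so static friction is at its maximum μ_s N = 0.48 × 110.819 = 53.193 N and acts up the slope.
Equilibrium along the incline: F + μ_s N = mg sin 52°, so F = 141.842 − 53.193 = 88.649 N.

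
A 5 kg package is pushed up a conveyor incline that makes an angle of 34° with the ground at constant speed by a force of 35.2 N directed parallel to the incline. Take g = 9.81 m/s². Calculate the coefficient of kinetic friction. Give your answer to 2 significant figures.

At constant speed ΣF = 0 along the incline. The applied 35.2 N acts up the slope; the weight component mg sin 34° = 27.428 N and kinetic friction μN both act down the slope.
So 35.2 = 27.428 + μ × 40.664, giving μ = (35.2 − 27.428) / 40.664 = 0.1911.

0.19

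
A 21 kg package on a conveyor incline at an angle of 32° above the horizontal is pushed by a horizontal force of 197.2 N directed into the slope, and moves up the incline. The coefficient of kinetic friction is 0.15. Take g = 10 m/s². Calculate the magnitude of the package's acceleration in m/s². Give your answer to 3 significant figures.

0.646 m/s²

The horizontal push has components F cos 32° = 197.2 × 0.8480 = 167.226 N up the incline and F sin 32° = 197.2 × 0.5299 = 104.496 N pressing into the surface.
The normal force is therefore N = mg cos 32° + F sin 32° = 178.080 + 104.496 = 282.576 N, and kinetic friction down the slope is μN = 0.15 × 282.576 = 42.386 N.
Along the incline: F cos 32° − mg sin 32° − μN = ma, so 167.226 − 111.279 − 42.386 = 21 a, giving a = 0.6458 m/s².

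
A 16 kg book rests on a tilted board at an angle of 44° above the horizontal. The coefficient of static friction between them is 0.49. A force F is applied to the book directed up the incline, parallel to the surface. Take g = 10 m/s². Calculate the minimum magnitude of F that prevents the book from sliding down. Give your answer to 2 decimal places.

54.75 N

The normal force is N = mg cos 44° = 115.094 N. With F at its minimum the book is on the verge of sliding down, so static friction is at its maximum μ_s N = 0.49 × 115.094 = 56.396 N and acts up the slope.
Equilibrium along the incline: F + μ_s N = mg sin 44°, so F = 111.145 − 56.396 = 54.749 N.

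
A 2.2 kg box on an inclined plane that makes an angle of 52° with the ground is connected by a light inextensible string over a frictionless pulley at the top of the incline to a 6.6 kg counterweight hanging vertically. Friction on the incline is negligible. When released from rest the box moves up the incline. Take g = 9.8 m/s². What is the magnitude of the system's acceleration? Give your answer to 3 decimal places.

For the box on the incline: the weight component along the slope is m₁g sin 52° = 2.2 × 9.8 × 0.7880 = 16.989 N and the normal force is N = m₁g cos 52° = 13.274 N.
Newton's second law for the box (up-slope positive): T − 16.989 = 2.2 a. For the hanging counterweight (downward positive): 6.6 × 9.8 − T = 6.6 a.
Adding the two equations eliminates T: 47.691 = 8.8 a, so a = 5.4194 m/s².

5.419 m/s²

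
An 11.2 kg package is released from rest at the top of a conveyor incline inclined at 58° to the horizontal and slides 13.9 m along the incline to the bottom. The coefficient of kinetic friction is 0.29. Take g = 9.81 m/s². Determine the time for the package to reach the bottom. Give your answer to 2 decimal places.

2.02 s

The weight component along the incline is mg sin 58° = 93.177 N and the normal force is N = mg cos 58° = 58.223 N.
Friction up the slope is f = μN = 0.29 × 58.223 = 16.885 N, so the net downslope force is 93.177 − 16.885 = 76.292 N and a = 76.292 / 11.2 = 6.8118 m/s².
Starting from rest, L = ½at², so t = √(2L/a) = √(2 × 13.9 / 6.8118) = 2.0202 s.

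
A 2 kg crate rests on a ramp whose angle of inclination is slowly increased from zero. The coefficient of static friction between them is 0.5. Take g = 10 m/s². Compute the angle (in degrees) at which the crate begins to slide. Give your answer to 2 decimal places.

26.57°

At the threshold of sliding, static friction is at its maximum μ_s N and exactly balances the weight component along the incline: mg sin θ = μ_s mg cos θ.
Hence tan θ = μ_s = 0.5, so θ = arctan(0.5) = 26.5651°.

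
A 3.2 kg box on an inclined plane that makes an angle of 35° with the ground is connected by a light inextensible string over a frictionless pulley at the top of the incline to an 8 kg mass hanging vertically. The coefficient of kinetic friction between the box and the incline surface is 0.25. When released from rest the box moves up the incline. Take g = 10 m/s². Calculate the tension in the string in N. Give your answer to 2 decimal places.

40.65 N

For the box on the incline: the weight component along the slope is m₁g sin 35° = 3.2 × 10 × 0.5736 = 18.355 N and the normal force is N = m₁g cos 35° = 26.213 N.
Kinetic friction opposes the box's motion up the incline: f = μN = 0.25 × 26.213 = 6.553 N acting down the slope.
Newton's second law for the box (up-slope positive): T − 18.355 − 6.553 = 3.2 a. For the hanging mass (downward positive): 8 × 10 − T = 8 a.
Adding the two equations eliminates T: 55.092 = 11.2 a, so a = 4.9189 m/s².
Then from the hanging mass's equation, T = 8 × (10 − 4.9189) = 40.649 N.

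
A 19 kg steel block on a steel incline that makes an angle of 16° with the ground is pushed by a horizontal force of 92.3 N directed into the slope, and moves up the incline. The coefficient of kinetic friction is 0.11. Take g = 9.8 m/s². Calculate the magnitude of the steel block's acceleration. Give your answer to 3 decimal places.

The horizontal push has components F cos 16° = 92.3 × 0.9613 = 88.728 N up the incline and F sin 16° = 92.3 × 0.2756 = 25.438 N pressing into the surface.
The normal force is therefore N = mg cos 16° + F sin 16° = 178.994 + 25.438 = 204.432 N, and kinetic friction down the slope is μN = 0.11 × 204.432 = 22.488 N.
Along the incline: F cos 16° − mg sin 16° − μN = ma, so 88.728 − 51.317 − 22.488 = 19 a, giving a = 0.7854 m/s².

0.785 m/s²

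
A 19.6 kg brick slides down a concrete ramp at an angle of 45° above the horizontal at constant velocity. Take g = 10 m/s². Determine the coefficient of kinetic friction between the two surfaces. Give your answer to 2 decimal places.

1.00

At constant velocity the net force along the incline is zero: mg sin 45° = μ mg cos 45°.
So μ = tan 45° = 0.7071 / 0.7071 = 1.0000.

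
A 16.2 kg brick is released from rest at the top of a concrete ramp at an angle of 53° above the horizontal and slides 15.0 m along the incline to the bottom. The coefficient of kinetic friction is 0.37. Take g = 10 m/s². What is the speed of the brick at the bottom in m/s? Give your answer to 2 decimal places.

The weight component along the incline is mg sin 53° = 129.379 N and the normal force is N = mg cos 53° = 97.494 N.
Friction up the slope is f = μN = 0.37 × 97.494 = 36.073 N, so the net downslope force is 129.379 − 36.073 = 93.306 N and a = 93.306 / 16.2 = 5.7596 m/s².
Starting from rest over a distance of 15.0 m, v² = 2aL = 2 × 5.7596 × 15.0 = 172.7880, so v = 13.1449 m/s.

13.14 m/s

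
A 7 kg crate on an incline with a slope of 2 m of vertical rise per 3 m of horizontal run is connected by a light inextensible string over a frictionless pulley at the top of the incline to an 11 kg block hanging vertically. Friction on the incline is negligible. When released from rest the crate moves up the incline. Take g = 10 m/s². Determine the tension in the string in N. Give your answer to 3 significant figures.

For the crate on the incline: the weight component along the slope is m₁g sin 33.69° = 7 × 10 × 0.5547 = 38.829 N and the normal force is N = m₁g cos 33.69° = 58.244 N.
Newton's second law for the crate (up-slope positive): T − 38.829 = 7 a. For the hanging block (downward positive): 11 × 10 − T = 11 a.
Adding the two equations eliminates T: 71.171 = 18 a, so a = 3.9539 m/s².
Then from the hanging block's equation, T = 11 × (10 − 3.9539) = 66.507 N.

66.5 N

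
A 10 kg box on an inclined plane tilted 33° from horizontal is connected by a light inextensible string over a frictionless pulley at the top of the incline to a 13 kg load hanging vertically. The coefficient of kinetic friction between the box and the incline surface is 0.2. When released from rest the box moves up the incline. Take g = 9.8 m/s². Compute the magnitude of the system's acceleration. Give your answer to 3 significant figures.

For the box on the incline: the weight component along the slope is m₁g sin 33° = 10 × 9.8 × 0.5446 = 53.371 N and the normal force is N = m₁g cos 33° = 82.190 N.
Kinetic friction opposes the box's motion up the incline: f = μN = 0.2 × 82.190 = 16.438 N acting down the slope.
Newton's second law for the box (up-slope positive): T − 53.371 − 16.438 = 10 a. For the hanging load (downward positive): 13 × 9.8 − T = 13 a.
Adding the two equations eliminates T: 57.591 = 23 a, so a = 2.5040 m/s².

2.50 m/s²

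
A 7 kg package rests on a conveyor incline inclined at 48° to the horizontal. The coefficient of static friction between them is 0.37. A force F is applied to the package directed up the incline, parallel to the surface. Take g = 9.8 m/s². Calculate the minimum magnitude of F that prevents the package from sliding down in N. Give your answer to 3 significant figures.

The normal force is N = mg cos 48° = 45.902 N. With F at its minimum the package is on the verge of sliding down, so static friction is at its maximum μ_s N = 0.37 × 45.902 = 16.984 N and acts up the slope.
Equilibrium along the incline: F + μ_s N = mg sin 48°, so F = 50.980 − 16.984 = 33.996 N.

34.0 N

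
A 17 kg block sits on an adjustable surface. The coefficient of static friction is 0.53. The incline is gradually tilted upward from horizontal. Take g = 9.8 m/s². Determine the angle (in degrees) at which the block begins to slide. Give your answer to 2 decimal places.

27.92°

At the threshold of sliding, static friction is at its maximum μ_s N and exactly balances the weight component along the incline: mg sin θ = μ_s mg cos θ.
Hence tan θ = μ_s = 0.53, so θ = arctan(0.53) = 27.9236°.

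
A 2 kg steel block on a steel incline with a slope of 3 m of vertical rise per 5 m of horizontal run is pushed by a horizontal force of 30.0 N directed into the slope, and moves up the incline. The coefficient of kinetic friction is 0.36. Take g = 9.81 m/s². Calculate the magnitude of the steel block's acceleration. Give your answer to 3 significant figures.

2.01 m/s²

The horizontal push has components F cos 30.96° = 30.0 × 0.8575 = 25.725 N up the incline and F sin 30.96° = 30.0 × 0.5145 = 15.435 N pressing into the surface.
The normal force is therefore N = mg cos 30.96° + F sin 30.96° = 16.824 + 15.435 = 32.259 N, and kinetic friction down the slope is μN = 0.36 × 32.259 = 11.613 N.
Along the incline: F cos 30.96° − mg sin 30.96° − μN = ma, so 25.725 − 10.094 − 11.613 = 2 a, giving a = 2.0090 m/s².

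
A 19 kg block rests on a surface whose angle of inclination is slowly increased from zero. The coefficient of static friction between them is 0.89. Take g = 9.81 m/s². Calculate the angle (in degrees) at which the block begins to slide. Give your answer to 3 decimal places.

At the threshold of sliding, static friction is at its maximum μ_s N and exactly balances the weight component along the incline: mg sin θ = μ_s mg cos θ.
Hence tan θ = μ_s = 0.89, so θ = arctan(0.89) = 41.6691°.

41.669°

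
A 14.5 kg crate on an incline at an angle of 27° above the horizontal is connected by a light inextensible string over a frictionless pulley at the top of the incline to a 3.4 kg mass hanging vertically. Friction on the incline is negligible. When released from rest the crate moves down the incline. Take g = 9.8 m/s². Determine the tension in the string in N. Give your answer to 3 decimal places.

For the crate on the incline: the weight component along the slope is m₁g sin 27° = 14.5 × 9.8 × 0.4540 = 64.513 N and the normal force is N = m₁g cos 27° = 126.612 N.
Newton's second law for the crate (down-slope positive): 64.513 − T = 14.5 a. For the hanging mass (upward positive): T − 3.4 × 9.8 = 3.4 a.
Adding the two equations eliminates T: 31.193 = 17.9 a, so a = 1.7426 m/s².
Then from the hanging mass's equation, T = 3.4 × (9.8 + 1.7426) = 39.245 N.

39.245 N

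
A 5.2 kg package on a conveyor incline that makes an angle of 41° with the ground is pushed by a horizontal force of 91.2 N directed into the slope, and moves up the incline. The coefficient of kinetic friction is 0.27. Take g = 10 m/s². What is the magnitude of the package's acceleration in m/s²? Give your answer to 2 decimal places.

The horizontal push has components F cos 41° = 91.2 × 0.7547 = 68.829 N up the incline and F sin 41° = 91.2 × 0.6561 = 59.836 N pressing into the surface.
The normal force is therefore N = mg cos 41° + F sin 41° = 39.244 + 59.836 = 99.080 N, and kinetic friction down the slope is μN = 0.27 × 99.080 = 26.752 N.
Along the incline: F cos 41° − mg sin 41° − μN = ma, so 68.829 − 34.117 − 26.752 = 5.2 a, giving a = 1.5308 m/s².

1.53 m/s²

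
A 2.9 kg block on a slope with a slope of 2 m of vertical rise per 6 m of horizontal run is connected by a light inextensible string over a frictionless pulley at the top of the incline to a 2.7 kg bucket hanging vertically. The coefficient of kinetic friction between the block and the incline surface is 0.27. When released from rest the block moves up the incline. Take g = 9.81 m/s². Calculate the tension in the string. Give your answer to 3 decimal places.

For the block on the incline: the weight component along the slope is m₁g sin 18.43° = 2.9 × 9.81 × 0.3162 = 8.996 N and the normal force is N = m₁g cos 18.43° = 26.989 N.
Kinetic friction opposes the block's motion up the incline: f = μN = 0.27 × 26.989 = 7.287 N acting down the slope.
Newton's second law for the block (up-slope positive): T − 8.996 − 7.287 = 2.9 a. For the hanging bucket (downward positive): 2.7 × 9.81 − T = 2.7 a.
Adding the two equations eliminates T: 10.204 = 5.6 a, so a = 1.8221 m/s².
Then from the hanging bucket's equation, T = 2.7 × (9.81 − 1.8221) = 21.567 N.

21.567 N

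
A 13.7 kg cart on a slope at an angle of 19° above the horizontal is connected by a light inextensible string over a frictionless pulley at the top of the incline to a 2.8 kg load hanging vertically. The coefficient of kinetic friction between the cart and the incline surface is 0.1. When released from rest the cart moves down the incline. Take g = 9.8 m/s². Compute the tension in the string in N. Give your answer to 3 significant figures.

For the cart on the incline: the weight component along the slope is m₁g sin 19° = 13.7 × 9.8 × 0.3256 = 43.715 N and the normal force is N = m₁g cos 19° = 126.945 N.
Kinetic friction opposes the cart's motion down the incline: f = μN = 0.1 × 126.945 = 12.694 N acting up the slope.
Newton's second law for the cart (down-slope positive): 43.715 − 12.694 − T = 13.7 a. For the hanging load (upward positive): T − 2.8 × 9.8 = 2.8 a.
Adding the two equations eliminates T: 3.581 = 16.5 a, so a = 0.2170 m/s².
Then from the hanging load's equation, T = 2.8 × (9.8 + 0.2170) = 28.048 N.

28.0 N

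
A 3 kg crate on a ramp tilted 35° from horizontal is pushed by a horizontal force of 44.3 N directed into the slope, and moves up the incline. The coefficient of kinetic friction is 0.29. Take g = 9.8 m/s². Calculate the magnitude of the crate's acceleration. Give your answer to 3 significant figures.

1.69 m/s²

The horizontal push has components F cos 35° = 44.3 × 0.8192 = 36.291 N up the incline and F sin 35° = 44.3 × 0.5736 = 25.410 N pressing into the surface.
The normal force is therefore N = mg cos 35° + F sin 35° = 24.084 + 25.410 = 49.494 N, and kinetic friction down the slope is μN = 0.29 × 49.494 = 14.353 N.
Along the incline: F cos 35° − mg sin 35° − μN = ma, so 36.291 − 16.864 − 14.353 = 3 a, giving a = 1.6913 m/s².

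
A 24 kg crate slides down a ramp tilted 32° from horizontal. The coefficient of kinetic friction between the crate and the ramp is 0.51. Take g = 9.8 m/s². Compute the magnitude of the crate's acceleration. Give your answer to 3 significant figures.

0.955 m/s²

Resolving the weight along the incline: the component pulling the crate down the slope is mg sin 32° = 24 × 9.8 × 0.5299 = 124.632 N, and the normal force is N = mg cos 32° = 24 × 9.8 × 0.8480 = 199.450 N.
Kinetic friction acts up the slope with magnitude f = μN = 0.51 × 199.450 = 101.719 N.
Net force along the incline is 124.632 − 101.719 = 22.913 N, so a = 22.913 / 24 = 0.9547 m/s².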